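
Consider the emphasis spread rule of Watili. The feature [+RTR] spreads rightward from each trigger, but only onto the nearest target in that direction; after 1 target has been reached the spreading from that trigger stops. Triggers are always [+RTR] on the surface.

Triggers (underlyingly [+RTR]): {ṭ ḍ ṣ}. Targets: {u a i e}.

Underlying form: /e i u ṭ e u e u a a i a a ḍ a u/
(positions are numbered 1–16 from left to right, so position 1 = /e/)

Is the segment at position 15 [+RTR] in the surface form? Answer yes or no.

From /ṭ/ at 4 rightward: 5 /e/ → [+RTR]; bound reached.
From /ḍ/ at 14 rightward: 15 /a/ → [+RTR]; bound reached.
Targets with no active source: positions 1 2 3 6 7 8 9 10 11 12 13 16 stay [-emphatic].
[+RTR] positions on the surface: 4 5 14 15.

yes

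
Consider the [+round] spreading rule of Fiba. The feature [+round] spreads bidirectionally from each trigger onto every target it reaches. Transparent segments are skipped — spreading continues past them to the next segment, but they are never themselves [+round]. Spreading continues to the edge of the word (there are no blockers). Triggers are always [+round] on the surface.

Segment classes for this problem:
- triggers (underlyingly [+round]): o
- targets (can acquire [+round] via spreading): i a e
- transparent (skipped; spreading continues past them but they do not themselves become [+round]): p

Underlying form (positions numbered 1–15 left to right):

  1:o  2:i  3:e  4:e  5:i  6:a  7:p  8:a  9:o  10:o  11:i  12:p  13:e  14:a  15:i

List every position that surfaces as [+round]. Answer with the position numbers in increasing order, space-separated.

From /o/ at 1 rightward: 2 /i/ → [+round]; 3 /e/ → [+round]; 4 /e/ → [+round]; 5 /i/ → [+round]; 6 /a/ → [+round]; 7 /p/ transparent; 8 /a/ → [+round]; 9 /o/ is itself a trigger — this domain ends here.
From /o/ at 1 leftward: word edge.
From /o/ at 9 rightward: 10 /o/ is itself a trigger — this domain ends here.
From /o/ at 9 leftward: 8 /a/ → [+round]; 7 /p/ transparent; 6 /a/ → [+round]; 5 /i/ → [+round]; 4 /e/ → [+round]; 3 /e/ → [+round]; 2 /i/ → [+round]; 1 /o/ is itself a trigger — this domain ends here.
From /o/ at 10 rightward: 11 /i/ → [+round]; 12 /p/ transparent; 13 /e/ → [+round]; 14 /a/ → [+round]; 15 /i/ → [+round]; word edge.
From /o/ at 10 leftward: 9 /o/ is itself a trigger — this domain ends here.

1 2 3 4 5 6 8 9 10 11 13 14 15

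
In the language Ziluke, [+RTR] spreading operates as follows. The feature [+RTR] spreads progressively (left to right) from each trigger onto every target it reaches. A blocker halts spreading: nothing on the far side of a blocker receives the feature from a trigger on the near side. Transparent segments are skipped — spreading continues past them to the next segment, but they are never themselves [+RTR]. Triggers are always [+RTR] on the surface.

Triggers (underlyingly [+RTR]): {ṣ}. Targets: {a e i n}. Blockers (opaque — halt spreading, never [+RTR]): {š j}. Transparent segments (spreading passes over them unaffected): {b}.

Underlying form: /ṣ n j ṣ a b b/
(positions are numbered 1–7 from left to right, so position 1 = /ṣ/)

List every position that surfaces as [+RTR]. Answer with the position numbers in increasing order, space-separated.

1 2 4 5

From /ṣ/ at 1 rightward: 2 /n/ → [+RTR]; 3 /j/ blocks.
From /ṣ/ at 4 rightward: 5 /a/ → [+RTR]; 6 /b/ transparent; 7 /b/ transparent; word edge.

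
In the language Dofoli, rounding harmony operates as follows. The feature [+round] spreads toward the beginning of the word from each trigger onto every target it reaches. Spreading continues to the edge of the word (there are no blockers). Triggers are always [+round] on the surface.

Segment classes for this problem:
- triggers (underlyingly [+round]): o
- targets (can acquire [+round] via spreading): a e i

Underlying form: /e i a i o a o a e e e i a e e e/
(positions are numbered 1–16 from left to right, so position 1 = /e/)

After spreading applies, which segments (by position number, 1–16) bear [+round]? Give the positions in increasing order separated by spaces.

1 2 3 4 5 6 7

From /o/ at 5 leftward: 4 /i/ → [+round]; 3 /a/ → [+round]; 2 /i/ → [+round]; 1 /e/ → [+round]; word edge.
From /o/ at 7 leftward: 6 /a/ → [+round]; 5 /o/ is itself a trigger — this domain ends here.
Targets with no active source: positions 8 9 10 11 12 13 14 15 16 stay [-round].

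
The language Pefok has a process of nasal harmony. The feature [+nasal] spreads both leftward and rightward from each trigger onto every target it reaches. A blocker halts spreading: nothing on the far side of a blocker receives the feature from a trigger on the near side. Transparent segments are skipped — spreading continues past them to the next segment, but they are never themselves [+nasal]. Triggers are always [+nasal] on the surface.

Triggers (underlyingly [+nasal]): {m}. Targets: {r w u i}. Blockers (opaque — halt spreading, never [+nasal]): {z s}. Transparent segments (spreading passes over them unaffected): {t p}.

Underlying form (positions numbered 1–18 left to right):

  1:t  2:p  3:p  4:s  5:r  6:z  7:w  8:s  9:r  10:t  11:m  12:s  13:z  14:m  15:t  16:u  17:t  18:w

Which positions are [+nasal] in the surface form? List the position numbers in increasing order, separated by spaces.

9 11 14 16 18

From /m/ at 11 rightward: 12 /s/ blocks.
From /m/ at 11 leftward: 10 /t/ transparent; 9 /r/ → [+nasal]; 8 /s/ blocks.
From /m/ at 14 rightward: 15 /t/ transparent; 16 /u/ → [+nasal]; 17 /t/ transparent; 18 /w/ → [+nasal]; word edge.
From /m/ at 14 leftward: 13 /z/ blocks.
Targets with no active source: positions 5 7 stay [-nasal].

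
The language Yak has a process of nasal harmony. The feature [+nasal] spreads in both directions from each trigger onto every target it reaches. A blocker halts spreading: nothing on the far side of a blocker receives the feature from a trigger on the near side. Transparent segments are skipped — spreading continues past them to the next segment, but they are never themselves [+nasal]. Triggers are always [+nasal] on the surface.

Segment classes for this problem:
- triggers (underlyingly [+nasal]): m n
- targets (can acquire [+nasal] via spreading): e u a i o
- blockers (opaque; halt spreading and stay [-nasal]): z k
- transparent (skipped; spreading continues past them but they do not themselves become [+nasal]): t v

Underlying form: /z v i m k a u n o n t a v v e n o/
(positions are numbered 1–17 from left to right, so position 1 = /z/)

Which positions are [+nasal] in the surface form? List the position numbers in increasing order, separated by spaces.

3 4 6 7 8 9 10 12 15 16 17

From /m/ at 4 rightward: 5 /k/ blocks.
From /m/ at 4 leftward: 3 /i/ → [+nasal]; 2 /v/ transparent; 1 /z/ blocks.
From /n/ at 8 rightward: 9 /o/ → [+nasal]; 10 /n/ is itself a trigger — this domain ends here.
From /n/ at 8 leftward: 7 /u/ → [+nasal]; 6 /a/ → [+nasal]; 5 /k/ blocks.
From /n/ at 10 rightward: 11 /t/ transparent; 12 /a/ → [+nasal]; 13 /v/ transparent; 14 /v/ transparent; 15 /e/ → [+nasal]; 16 /n/ is itself a trigger — this domain ends here.
From /n/ at 10 leftward: 9 /o/ → [+nasal]; 8 /n/ is itself a trigger — this domain ends here.
From /n/ at 16 rightward: 17 /o/ → [+nasal]; word edge.
From /n/ at 16 leftward: 15 /e/ → [+nasal]; 14 /v/ transparent; 13 /v/ transparent; 12 /a/ → [+nasal]; 11 /t/ transparent; 10 /n/ is itself a trigger — this domain ends here.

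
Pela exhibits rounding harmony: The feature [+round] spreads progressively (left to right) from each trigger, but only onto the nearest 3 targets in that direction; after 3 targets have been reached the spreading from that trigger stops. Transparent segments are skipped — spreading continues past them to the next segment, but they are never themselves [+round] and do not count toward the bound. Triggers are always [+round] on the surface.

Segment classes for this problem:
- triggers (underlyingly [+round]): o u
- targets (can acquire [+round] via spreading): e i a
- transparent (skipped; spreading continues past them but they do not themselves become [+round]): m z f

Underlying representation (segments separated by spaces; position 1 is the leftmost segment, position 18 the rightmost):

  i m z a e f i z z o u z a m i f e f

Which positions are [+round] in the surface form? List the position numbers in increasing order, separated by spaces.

From /o/ at 10 rightward: 11 /u/ is itself a trigger — this domain ends here.
From /u/ at 11 rightward: 12 /z/ transparent; 13 /a/ → [+round]; 14 /m/ transparent; 15 /i/ → [+round]; 16 /f/ transparent; 17 /e/ → [+round]; bound reached.
Targets with no active source: positions 1 4 5 7 stay [-round].

10 11 13 15 17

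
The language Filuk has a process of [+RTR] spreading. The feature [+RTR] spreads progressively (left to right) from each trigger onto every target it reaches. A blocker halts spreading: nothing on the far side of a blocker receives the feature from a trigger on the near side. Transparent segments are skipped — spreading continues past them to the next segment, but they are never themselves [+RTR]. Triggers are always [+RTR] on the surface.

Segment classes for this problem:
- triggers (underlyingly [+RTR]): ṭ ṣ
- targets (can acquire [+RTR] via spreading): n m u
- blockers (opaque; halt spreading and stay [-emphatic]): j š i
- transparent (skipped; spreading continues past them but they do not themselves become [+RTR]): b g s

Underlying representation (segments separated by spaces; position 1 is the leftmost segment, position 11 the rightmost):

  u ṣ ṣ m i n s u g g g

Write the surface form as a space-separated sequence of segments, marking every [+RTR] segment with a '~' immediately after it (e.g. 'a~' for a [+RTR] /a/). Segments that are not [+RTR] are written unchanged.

From /ṣ/ at 2 rightward: 3 /ṣ/ is itself a trigger — this domain ends here.
From /ṣ/ at 3 rightward: 4 /m/ → [+RTR]; 5 /i/ blocks.
Targets with no active source: positions 1 6 8 stay [-emphatic].
[+RTR] positions on the surface: 2 3 4.

u ṣ~ ṣ~ m~ i n s u g g g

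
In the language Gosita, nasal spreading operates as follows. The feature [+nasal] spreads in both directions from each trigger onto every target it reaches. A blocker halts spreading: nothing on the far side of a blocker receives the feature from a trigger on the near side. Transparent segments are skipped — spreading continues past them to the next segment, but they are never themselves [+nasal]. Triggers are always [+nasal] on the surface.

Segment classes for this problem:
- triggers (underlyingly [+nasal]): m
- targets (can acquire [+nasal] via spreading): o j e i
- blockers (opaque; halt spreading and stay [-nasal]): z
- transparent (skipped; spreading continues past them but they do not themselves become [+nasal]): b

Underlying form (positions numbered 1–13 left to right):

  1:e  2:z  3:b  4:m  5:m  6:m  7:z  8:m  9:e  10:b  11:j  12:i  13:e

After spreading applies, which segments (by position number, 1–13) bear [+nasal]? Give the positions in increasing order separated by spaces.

From /m/ at 4 rightward: 5 /m/ is itself a trigger — this domain ends here.
From /m/ at 4 leftward: 3 /b/ transparent; 2 /z/ blocks.
From /m/ at 5 rightward: 6 /m/ is itself a trigger — this domain ends here.
From /m/ at 5 leftward: 4 /m/ is itself a trigger — this domain ends here.
From /m/ at 6 rightward: 7 /z/ blocks.
From /m/ at 6 leftward: 5 /m/ is itself a trigger — this domain ends here.
From /m/ at 8 rightward: 9 /e/ → [+nasal]; 10 /b/ transparent; 11 /j/ → [+nasal]; 12 /i/ → [+nasal]; 13 /e/ → [+nasal]; word edge.
From /m/ at 8 leftward: 7 /z/ blocks.
Target with no active source: position 1 stays [-nasal].

4 5 6 8 9 11 12 13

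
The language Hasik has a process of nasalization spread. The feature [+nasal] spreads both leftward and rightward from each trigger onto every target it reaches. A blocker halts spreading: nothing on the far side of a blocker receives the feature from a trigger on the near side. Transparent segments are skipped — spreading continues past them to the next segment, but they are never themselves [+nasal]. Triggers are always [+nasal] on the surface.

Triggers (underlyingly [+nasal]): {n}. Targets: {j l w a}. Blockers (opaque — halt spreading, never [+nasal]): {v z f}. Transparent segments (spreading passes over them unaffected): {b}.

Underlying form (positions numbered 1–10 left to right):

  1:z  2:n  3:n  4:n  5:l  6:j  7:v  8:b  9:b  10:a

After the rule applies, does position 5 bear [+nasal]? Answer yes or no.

From /n/ at 2 rightward: 3 /n/ is itself a trigger — this domain ends here.
From /n/ at 2 leftward: 1 /z/ blocks.
From /n/ at 3 rightward: 4 /n/ is itself a trigger — this domain ends here.
From /n/ at 3 leftward: 2 /n/ is itself a trigger — this domain ends here.
From /n/ at 4 rightward: 5 /l/ → [+nasal]; 6 /j/ → [+nasal]; 7 /v/ blocks.
From /n/ at 4 leftward: 3 /n/ is itself a trigger — this domain ends here.
Target with no active source: position 10 stays [-nasal].
[+nasal] positions on the surface: 2 3 4 5 6.

yes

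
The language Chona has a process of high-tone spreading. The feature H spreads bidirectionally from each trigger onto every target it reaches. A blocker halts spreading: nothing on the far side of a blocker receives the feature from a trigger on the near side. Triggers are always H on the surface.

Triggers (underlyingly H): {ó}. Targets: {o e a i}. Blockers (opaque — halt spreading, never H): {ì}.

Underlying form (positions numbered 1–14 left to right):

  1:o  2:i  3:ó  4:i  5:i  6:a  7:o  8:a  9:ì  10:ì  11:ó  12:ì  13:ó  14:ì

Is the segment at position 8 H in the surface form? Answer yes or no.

yes

From /ó/ at 3 rightward: 4 /i/ → H; 5 /i/ → H; 6 /a/ → H; 7 /o/ → H; 8 /a/ → H; 9 /ì/ blocks.
From /ó/ at 3 leftward: 2 /i/ → H; 1 /o/ → H; word edge.
From /ó/ at 11 rightward: 12 /ì/ blocks.
From /ó/ at 11 leftward: 10 /ì/ blocks.
From /ó/ at 13 rightward: 14 /ì/ blocks.
From /ó/ at 13 leftward: 12 /ì/ blocks.
H positions on the surface: 1 2 3 4 5 6 7 8 11 13.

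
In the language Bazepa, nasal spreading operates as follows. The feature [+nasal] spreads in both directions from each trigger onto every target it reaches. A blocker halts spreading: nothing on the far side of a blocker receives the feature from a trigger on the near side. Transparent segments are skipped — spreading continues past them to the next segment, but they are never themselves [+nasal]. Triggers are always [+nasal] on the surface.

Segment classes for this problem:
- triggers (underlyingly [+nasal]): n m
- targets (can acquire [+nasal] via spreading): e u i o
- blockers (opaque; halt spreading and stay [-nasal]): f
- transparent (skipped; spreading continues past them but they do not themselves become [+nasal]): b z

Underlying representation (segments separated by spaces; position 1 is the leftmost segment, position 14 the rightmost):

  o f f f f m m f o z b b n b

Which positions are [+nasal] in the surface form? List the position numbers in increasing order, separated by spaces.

From /m/ at 6 rightward: 7 /m/ is itself a trigger — this domain ends here.
From /m/ at 6 leftward: 5 /f/ blocks.
From /m/ at 7 rightward: 8 /f/ blocks.
From /m/ at 7 leftward: 6 /m/ is itself a trigger — this domain ends here.
From /n/ at 13 rightward: 14 /b/ transparent; word edge.
From /n/ at 13 leftward: 12 /b/ transparent; 11 /b/ transparent; 10 /z/ transparent; 9 /o/ → [+nasal]; 8 /f/ blocks.
Target with no active source: position 1 stays [-nasal].

6 7 9 13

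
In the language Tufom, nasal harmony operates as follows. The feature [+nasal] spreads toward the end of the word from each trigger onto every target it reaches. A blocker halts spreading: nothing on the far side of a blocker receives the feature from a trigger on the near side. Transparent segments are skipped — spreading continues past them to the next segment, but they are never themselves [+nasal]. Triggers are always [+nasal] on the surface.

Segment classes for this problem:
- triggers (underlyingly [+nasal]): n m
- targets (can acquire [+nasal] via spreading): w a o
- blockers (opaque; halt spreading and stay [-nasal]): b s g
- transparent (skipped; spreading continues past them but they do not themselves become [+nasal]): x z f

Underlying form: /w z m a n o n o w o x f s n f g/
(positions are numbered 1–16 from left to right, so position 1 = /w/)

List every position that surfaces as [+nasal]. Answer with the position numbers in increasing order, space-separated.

From /m/ at 3 rightward: 4 /a/ → [+nasal]; 5 /n/ is itself a trigger — this domain ends here.
From /n/ at 5 rightward: 6 /o/ → [+nasal]; 7 /n/ is itself a trigger — this domain ends here.
From /n/ at 7 rightward: 8 /o/ → [+nasal]; 9 /w/ → [+nasal]; 10 /o/ → [+nasal]; 11 /x/ transparent; 12 /f/ transparent; 13 /s/ blocks.
From /n/ at 14 rightward: 15 /f/ transparent; 16 /g/ blocks.
Target with no active source: position 1 stays [-nasal].

3 4 5 6 7 8 9 10 14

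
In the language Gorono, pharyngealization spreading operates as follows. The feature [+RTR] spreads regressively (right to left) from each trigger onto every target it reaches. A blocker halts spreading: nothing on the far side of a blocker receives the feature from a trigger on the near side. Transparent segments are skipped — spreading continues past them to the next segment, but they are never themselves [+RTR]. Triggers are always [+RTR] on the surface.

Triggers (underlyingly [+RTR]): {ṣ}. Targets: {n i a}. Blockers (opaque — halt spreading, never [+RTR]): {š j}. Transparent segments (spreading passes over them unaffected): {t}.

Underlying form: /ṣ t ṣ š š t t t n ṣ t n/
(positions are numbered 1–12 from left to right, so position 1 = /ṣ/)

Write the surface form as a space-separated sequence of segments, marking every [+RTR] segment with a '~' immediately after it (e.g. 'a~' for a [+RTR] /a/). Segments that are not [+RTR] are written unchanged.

From /ṣ/ at 1 leftward: word edge.
From /ṣ/ at 3 leftward: 2 /t/ transparent; 1 /ṣ/ is itself a trigger — this domain ends here.
From /ṣ/ at 10 leftward: 9 /n/ → [+RTR]; 8 /t/ transparent; 7 /t/ transparent; 6 /t/ transparent; 5 /š/ blocks.
Target with no active source: position 12 stays [-emphatic].
[+RTR] positions on the surface: 1 3 9 10.

ṣ~ t ṣ~ š š t t t n~ ṣ~ t n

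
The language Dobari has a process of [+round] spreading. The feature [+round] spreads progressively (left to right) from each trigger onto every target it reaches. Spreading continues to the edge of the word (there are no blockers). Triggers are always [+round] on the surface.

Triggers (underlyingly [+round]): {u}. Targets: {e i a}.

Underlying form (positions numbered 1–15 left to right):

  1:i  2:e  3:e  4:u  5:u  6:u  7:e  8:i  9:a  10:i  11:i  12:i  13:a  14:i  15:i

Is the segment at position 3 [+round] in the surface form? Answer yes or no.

From /u/ at 4 rightward: 5 /u/ is itself a trigger — this domain ends here.
From /u/ at 5 rightward: 6 /u/ is itself a trigger — this domain ends here.
From /u/ at 6 rightward: 7 /e/ → [+round]; 8 /i/ → [+round]; 9 /a/ → [+round]; 10 /i/ → [+round]; 11 /i/ → [+round]; 12 /i/ → [+round]; 13 /a/ → [+round]; 14 /i/ → [+round]; 15 /i/ → [+round]; word edge.
Targets with no active source: positions 1 2 3 stay [-round].
[+round] positions on the surface: 4 5 6 7 8 9 10 11 12 13 14 15.

no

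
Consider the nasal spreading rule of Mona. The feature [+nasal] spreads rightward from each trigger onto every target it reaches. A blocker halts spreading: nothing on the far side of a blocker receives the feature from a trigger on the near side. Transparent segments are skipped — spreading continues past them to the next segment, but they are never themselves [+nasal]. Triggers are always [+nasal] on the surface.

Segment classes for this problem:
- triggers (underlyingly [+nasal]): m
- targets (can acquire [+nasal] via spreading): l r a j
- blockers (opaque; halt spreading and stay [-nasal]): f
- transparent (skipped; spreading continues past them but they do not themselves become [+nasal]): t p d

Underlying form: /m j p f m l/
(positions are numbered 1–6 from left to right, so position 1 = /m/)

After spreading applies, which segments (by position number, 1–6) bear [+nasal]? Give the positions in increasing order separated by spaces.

From /m/ at 1 rightward: 2 /j/ → [+nasal]; 3 /p/ transparent; 4 /f/ blocks.
From /m/ at 5 rightward: 6 /l/ → [+nasal]; word edge.

1 2 5 6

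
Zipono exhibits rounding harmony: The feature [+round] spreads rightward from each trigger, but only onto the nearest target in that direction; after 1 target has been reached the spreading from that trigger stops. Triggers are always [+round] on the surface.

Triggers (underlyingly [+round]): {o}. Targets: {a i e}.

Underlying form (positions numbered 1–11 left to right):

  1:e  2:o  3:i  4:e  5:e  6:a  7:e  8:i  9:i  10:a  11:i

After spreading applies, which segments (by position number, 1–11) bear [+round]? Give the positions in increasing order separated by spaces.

From /o/ at 2 rightward: 3 /i/ → [+round]; bound reached.
Targets with no active source: positions 1 4 5 6 7 8 9 10 11 stay [-round].

2 3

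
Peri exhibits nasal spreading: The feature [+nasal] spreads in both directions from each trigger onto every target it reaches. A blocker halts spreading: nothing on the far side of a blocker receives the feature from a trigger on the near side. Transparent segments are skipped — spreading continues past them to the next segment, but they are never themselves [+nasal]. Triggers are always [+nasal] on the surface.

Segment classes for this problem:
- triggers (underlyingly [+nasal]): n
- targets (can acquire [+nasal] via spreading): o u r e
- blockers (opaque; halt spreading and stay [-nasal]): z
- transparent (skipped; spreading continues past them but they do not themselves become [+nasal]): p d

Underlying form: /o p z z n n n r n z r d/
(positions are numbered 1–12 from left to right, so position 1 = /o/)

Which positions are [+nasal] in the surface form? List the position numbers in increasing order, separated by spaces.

5 6 7 8 9

From /n/ at 5 rightward: 6 /n/ is itself a trigger — this domain ends here.
From /n/ at 5 leftward: 4 /z/ blocks.
From /n/ at 6 rightward: 7 /n/ is itself a trigger — this domain ends here.
From /n/ at 6 leftward: 5 /n/ is itself a trigger — this domain ends here.
From /n/ at 7 rightward: 8 /r/ → [+nasal]; 9 /n/ is itself a trigger — this domain ends here.
From /n/ at 7 leftward: 6 /n/ is itself a trigger — this domain ends here.
From /n/ at 9 rightward: 10 /z/ blocks.
From /n/ at 9 leftward: 8 /r/ → [+nasal]; 7 /n/ is itself a trigger — this domain ends here.
Targets with no active source: positions 1 11 stay [-nasal].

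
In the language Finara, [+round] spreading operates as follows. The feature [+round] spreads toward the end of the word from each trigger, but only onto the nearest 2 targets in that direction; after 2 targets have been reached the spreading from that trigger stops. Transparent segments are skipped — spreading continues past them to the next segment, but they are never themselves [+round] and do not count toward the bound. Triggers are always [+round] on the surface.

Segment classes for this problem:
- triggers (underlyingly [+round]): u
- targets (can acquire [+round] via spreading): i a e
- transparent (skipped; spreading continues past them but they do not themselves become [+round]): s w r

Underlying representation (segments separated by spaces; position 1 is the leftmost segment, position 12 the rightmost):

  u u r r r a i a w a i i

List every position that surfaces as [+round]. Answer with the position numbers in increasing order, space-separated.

From /u/ at 1 rightward: 2 /u/ is itself a trigger — this domain ends here.
From /u/ at 2 rightward: 3 /r/ transparent; 4 /r/ transparent; 5 /r/ transparent; 6 /a/ → [+round]; 7 /i/ → [+round]; bound reached.
Targets with no active source: positions 8 10 11 12 stay [-round].

1 2 6 7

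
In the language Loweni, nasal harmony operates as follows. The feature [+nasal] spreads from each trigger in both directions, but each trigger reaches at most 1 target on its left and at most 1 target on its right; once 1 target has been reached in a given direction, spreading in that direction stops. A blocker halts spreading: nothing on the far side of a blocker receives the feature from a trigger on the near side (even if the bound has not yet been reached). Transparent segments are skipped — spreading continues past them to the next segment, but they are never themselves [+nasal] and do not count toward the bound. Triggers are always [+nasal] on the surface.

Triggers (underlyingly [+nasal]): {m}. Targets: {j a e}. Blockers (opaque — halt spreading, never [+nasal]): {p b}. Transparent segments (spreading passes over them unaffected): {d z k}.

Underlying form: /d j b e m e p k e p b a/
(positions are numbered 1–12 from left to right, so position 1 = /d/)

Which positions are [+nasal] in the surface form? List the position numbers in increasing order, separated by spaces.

From /m/ at 5 rightward: 6 /e/ → [+nasal]; bound reached.
From /m/ at 5 leftward: 4 /e/ → [+nasal]; bound reached.
Targets with no active source: positions 2 9 12 stay [-nasal].

4 5 6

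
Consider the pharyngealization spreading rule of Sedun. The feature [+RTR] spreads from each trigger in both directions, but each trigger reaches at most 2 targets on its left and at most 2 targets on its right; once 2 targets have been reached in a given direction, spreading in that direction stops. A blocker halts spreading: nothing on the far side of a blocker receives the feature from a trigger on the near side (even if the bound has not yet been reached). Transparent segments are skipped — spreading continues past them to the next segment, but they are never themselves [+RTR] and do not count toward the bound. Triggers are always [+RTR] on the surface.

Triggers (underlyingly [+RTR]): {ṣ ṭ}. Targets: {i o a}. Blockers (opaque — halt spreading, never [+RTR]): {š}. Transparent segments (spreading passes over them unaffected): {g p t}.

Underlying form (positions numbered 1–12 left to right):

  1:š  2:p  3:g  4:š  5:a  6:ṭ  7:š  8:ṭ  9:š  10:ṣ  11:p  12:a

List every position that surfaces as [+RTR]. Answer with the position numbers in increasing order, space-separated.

From /ṭ/ at 6 rightward: 7 /š/ blocks.
From /ṭ/ at 6 leftward: 5 /a/ → [+RTR]; 4 /š/ blocks.
From /ṭ/ at 8 rightward: 9 /š/ blocks.
From /ṭ/ at 8 leftward: 7 /š/ blocks.
From /ṣ/ at 10 rightward: 11 /p/ transparent; 12 /a/ → [+RTR]; word edge.
From /ṣ/ at 10 leftward: 9 /š/ blocks.

5 6 8 10 12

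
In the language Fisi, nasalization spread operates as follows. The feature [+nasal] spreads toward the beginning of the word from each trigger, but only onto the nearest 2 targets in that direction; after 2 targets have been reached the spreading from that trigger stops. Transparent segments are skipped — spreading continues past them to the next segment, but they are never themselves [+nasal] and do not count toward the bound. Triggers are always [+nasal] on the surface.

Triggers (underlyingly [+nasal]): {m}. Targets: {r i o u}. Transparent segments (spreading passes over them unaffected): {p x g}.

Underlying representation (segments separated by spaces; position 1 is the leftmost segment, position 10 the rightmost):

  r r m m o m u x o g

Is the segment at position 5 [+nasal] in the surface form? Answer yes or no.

yes

From /m/ at 3 leftward: 2 /r/ → [+nasal]; 1 /r/ → [+nasal]; bound reached.
From /m/ at 4 leftward: 3 /m/ is itself a trigger — this domain ends here.
From /m/ at 6 leftward: 5 /o/ → [+nasal]; 4 /m/ is itself a trigger — this domain ends here.
Targets with no active source: positions 7 9 stay [-nasal].
[+nasal] positions on the surface: 1 2 3 4 5 6.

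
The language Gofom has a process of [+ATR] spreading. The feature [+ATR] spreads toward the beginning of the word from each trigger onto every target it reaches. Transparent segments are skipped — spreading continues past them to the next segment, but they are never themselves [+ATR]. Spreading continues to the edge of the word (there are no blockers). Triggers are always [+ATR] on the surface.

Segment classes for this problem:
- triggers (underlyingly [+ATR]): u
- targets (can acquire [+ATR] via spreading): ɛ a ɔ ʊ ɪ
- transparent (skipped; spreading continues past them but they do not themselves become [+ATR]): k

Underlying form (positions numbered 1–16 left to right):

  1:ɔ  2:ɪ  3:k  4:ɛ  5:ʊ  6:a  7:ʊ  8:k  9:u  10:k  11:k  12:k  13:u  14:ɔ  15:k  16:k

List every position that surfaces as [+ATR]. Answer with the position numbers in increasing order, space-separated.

From /u/ at 9 leftward: 8 /k/ transparent; 7 /ʊ/ → [+ATR]; 6 /a/ → [+ATR]; 5 /ʊ/ → [+ATR]; 4 /ɛ/ → [+ATR]; 3 /k/ transparent; 2 /ɪ/ → [+ATR]; 1 /ɔ/ → [+ATR]; word edge.
From /u/ at 13 leftward: 12 /k/ transparent; 11 /k/ transparent; 10 /k/ transparent; 9 /u/ is itself a trigger — this domain ends here.
Target with no active source: position 14 stays [-ATR].

1 2 4 5 6 7 9 13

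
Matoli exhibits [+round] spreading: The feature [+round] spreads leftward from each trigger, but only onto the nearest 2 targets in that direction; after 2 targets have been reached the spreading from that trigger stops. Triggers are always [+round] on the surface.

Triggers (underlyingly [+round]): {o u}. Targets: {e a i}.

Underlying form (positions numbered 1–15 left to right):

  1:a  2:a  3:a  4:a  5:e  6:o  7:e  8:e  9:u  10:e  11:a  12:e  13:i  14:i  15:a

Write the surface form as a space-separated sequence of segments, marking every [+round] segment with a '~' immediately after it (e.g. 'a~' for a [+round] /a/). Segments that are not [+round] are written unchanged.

a a a a~ e~ o~ e~ e~ u~ e a e i i a

From /o/ at 6 leftward: 5 /e/ → [+round]; 4 /a/ → [+round]; bound reached.
From /u/ at 9 leftward: 8 /e/ → [+round]; 7 /e/ → [+round]; bound reached.
Targets with no active source: positions 1 2 3 10 11 12 13 14 15 stay [-round].
[+round] positions on the surface: 4 5 6 7 8 9.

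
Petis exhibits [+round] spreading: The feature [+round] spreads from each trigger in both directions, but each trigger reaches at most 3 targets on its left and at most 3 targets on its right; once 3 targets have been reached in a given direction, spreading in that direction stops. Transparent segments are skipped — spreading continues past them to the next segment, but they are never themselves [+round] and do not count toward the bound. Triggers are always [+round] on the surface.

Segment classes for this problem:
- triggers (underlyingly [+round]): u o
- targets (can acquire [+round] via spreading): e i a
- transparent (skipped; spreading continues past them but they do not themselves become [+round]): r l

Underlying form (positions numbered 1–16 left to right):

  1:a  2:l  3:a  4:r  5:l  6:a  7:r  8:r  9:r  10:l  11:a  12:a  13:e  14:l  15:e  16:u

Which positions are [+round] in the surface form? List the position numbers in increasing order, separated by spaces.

From /u/ at 16 rightward: word edge.
From /u/ at 16 leftward: 15 /e/ → [+round]; 14 /l/ transparent; 13 /e/ → [+round]; 12 /a/ → [+round]; bound reached.
Targets with no active source: positions 1 3 6 11 stay [-round].

12 13 15 16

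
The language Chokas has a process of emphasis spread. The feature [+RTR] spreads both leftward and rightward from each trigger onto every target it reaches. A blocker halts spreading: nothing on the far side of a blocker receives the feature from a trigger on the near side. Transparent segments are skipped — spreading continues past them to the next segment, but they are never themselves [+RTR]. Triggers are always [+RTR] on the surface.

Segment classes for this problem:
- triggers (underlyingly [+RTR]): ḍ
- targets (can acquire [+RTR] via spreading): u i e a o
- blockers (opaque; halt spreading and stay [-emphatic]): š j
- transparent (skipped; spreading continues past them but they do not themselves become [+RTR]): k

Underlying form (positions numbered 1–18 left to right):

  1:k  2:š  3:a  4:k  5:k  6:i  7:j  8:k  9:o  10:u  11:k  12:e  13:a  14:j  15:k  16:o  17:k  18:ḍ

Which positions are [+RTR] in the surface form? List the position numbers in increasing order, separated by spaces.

16 18

From /ḍ/ at 18 rightward: word edge.
From /ḍ/ at 18 leftward: 17 /k/ transparent; 16 /o/ → [+RTR]; 15 /k/ transparent; 14 /j/ blocks.
Targets with no active source: positions 3 6 9 10 12 13 stay [-emphatic].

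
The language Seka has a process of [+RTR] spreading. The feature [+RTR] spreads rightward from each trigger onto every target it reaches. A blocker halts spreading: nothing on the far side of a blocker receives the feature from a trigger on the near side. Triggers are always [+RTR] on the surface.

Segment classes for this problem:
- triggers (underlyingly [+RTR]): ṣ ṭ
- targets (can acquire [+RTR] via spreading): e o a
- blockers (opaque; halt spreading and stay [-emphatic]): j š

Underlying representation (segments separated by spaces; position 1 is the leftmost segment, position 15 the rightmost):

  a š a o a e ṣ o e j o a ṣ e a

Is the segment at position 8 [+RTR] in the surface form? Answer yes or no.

yes

From /ṣ/ at 7 rightward: 8 /o/ → [+RTR]; 9 /e/ → [+RTR]; 10 /j/ blocks.
From /ṣ/ at 13 rightward: 14 /e/ → [+RTR]; 15 /a/ → [+RTR]; word edge.
Targets with no active source: positions 1 3 4 5 6 11 12 stay [-emphatic].
[+RTR] positions on the surface: 7 8 9 13 14 15.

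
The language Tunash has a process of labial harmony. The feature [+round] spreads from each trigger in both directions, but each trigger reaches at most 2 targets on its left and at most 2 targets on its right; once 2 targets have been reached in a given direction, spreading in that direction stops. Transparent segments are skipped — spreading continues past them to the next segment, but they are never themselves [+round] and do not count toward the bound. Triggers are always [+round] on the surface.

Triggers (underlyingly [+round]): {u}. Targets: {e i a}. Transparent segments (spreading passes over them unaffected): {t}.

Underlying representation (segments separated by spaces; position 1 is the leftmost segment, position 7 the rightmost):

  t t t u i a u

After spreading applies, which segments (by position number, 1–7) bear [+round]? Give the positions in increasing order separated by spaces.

4 5 6 7

From /u/ at 4 rightward: 5 /i/ → [+round]; 6 /a/ → [+round]; bound reached.
From /u/ at 4 leftward: 3 /t/ transparent; 2 /t/ transparent; 1 /t/ transparent; word edge.
From /u/ at 7 rightward: word edge.
From /u/ at 7 leftward: 6 /a/ → [+round]; 5 /i/ → [+round]; bound reached.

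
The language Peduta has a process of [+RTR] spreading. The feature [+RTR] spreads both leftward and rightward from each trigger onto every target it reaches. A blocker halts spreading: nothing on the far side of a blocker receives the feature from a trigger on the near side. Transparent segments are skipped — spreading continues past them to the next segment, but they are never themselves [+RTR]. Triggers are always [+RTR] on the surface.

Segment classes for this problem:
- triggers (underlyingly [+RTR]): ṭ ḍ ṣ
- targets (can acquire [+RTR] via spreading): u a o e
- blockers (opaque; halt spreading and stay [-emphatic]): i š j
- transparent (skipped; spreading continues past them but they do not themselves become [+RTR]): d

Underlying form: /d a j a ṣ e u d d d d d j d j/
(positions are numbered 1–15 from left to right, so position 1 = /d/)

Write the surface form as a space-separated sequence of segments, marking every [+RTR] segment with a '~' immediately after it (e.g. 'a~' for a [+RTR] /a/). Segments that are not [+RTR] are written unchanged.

d a j a~ ṣ~ e~ u~ d d d d d j d j

From /ṣ/ at 5 rightward: 6 /e/ → [+RTR]; 7 /u/ → [+RTR]; 8 /d/ transparent; 9 /d/ transparent; 10 /d/ transparent; 11 /d/ transparent; 12 /d/ transparent; 13 /j/ blocks.
From /ṣ/ at 5 leftward: 4 /a/ → [+RTR]; 3 /j/ blocks.
Target with no active source: position 2 stays [-emphatic].
[+RTR] positions on the surface: 4 5 6 7.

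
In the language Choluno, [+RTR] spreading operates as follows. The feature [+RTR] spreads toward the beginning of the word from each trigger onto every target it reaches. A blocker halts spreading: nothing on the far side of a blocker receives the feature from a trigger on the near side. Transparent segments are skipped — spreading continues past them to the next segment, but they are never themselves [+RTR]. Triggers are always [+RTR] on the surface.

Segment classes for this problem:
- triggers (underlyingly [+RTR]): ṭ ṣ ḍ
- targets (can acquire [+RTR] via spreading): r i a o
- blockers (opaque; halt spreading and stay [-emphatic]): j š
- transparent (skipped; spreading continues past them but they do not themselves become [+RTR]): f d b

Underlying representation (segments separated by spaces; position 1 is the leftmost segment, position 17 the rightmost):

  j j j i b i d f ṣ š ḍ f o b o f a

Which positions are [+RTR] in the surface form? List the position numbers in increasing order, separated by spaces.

4 6 9 11

From /ṣ/ at 9 leftward: 8 /f/ transparent; 7 /d/ transparent; 6 /i/ → [+RTR]; 5 /b/ transparent; 4 /i/ → [+RTR]; 3 /j/ blocks.
From /ḍ/ at 11 leftward: 10 /š/ blocks.
Targets with no active source: positions 13 15 17 stay [-emphatic].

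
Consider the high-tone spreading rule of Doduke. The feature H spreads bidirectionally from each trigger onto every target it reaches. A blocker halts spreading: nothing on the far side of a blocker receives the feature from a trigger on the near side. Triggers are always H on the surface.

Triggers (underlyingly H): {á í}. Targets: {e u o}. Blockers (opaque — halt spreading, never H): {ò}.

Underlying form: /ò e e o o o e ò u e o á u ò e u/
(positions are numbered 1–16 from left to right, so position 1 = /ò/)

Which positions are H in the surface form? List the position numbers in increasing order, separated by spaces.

From /á/ at 12 rightward: 13 /u/ → H; 14 /ò/ blocks.
From /á/ at 12 leftward: 11 /o/ → H; 10 /e/ → H; 9 /u/ → H; 8 /ò/ blocks.
Targets with no active source: positions 2 3 4 5 6 7 15 16 stay [-high tone].

9 10 11 12 13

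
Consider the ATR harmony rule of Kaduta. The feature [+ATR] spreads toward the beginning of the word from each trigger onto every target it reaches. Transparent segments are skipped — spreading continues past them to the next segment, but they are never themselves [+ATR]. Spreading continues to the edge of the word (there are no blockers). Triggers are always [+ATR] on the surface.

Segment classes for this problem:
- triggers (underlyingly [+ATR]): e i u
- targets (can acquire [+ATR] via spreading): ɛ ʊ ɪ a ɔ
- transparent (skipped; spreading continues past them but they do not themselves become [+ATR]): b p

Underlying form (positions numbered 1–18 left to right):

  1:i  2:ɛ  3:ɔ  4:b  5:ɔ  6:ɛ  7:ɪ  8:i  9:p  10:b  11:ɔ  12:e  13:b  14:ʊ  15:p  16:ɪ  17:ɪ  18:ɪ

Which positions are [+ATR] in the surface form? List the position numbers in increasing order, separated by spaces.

1 2 3 5 6 7 8 11 12

From /i/ at 1 leftward: word edge.
From /i/ at 8 leftward: 7 /ɪ/ → [+ATR]; 6 /ɛ/ → [+ATR]; 5 /ɔ/ → [+ATR]; 4 /b/ transparent; 3 /ɔ/ → [+ATR]; 2 /ɛ/ → [+ATR]; 1 /i/ is itself a trigger — this domain ends here.
From /e/ at 12 leftward: 11 /ɔ/ → [+ATR]; 10 /b/ transparent; 9 /p/ transparent; 8 /i/ is itself a trigger — this domain ends here.
Targets with no active source: positions 14 16 17 18 stay [-ATR].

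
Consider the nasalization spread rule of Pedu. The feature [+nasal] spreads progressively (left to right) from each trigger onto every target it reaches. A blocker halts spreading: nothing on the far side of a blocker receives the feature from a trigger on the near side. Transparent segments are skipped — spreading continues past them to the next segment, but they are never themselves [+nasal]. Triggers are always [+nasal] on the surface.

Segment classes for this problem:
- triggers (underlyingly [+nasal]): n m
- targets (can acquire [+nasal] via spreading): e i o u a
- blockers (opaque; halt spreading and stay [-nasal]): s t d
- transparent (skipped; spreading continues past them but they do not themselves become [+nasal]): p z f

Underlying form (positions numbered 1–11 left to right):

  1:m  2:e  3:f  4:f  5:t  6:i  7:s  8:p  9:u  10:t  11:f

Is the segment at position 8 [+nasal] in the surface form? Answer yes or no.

From /m/ at 1 rightward: 2 /e/ → [+nasal]; 3 /f/ transparent; 4 /f/ transparent; 5 /t/ blocks.
Targets with no active source: positions 6 9 stay [-nasal].
[+nasal] positions on the surface: 1 2.

no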